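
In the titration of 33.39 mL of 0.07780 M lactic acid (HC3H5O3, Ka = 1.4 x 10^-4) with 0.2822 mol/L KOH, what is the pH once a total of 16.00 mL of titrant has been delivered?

12.59

n(acid) = 0.07780 x 0.03339 = 0.002598 mol; n(KOH) added = 0.2822 x 0.01600 = 0.004515 mol.
Base is in excess by 0.004515 - 0.002598 = 0.001917 mol in a total volume of 0.04939 L.
[OH^-] = 0.001917/0.04939 = 0.03882 M, so pOH = 1.41 and pH = 14.00 - 1.41 = 12.59.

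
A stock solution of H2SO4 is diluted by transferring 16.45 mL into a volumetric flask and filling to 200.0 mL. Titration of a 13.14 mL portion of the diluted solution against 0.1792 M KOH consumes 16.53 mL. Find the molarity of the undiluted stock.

1.37 M

n(KOH) = 0.1792 x 0.01653 = 0.002962 mol.
n(H2SO4) in the aliquot = 0.002962 x 1/2 = 0.001481 mol.
[diluted H2SO4] = 0.001481 / 0.01314 = 0.1127 M.
Dilution factor = 200.0/16.45 = 12.16, so [stock] = 0.1127 x 12.16 = 1.37 M.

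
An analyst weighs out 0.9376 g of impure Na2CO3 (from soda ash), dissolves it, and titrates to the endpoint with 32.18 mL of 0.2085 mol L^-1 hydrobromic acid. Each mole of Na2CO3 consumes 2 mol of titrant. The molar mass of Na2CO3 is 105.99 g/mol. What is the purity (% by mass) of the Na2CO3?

37.9%

n(HBr) = 0.2085 x 0.03218 = 0.006710 mol.
n(Na2CO3) = 0.006710 / 2 = 0.003355 mol.
mass of Na2CO3 = 0.003355 x 105.99 = 0.3556 g.
% purity = 0.3556 / 0.9376 x 100 = 37.9%.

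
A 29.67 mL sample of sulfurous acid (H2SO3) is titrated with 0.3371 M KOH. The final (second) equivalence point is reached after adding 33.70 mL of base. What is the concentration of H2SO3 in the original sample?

0.191 M

n(KOH) = 0.3371 x 0.03370 = 0.01136 mol.
At the final (second) equivalence point, 2 mol OH^- react per mol H2SO3, so n(H2SO3) = 0.01136 / 2 = 0.005680 mol.
[H2SO3] = 0.005680 / 0.02967 L = 0.191 M.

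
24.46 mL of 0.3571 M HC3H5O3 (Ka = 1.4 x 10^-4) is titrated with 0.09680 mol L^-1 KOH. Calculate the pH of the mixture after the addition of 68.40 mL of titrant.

Initial n(HC3H5O3) = 0.3571 x 0.02446 = 0.008735 mol.
n(KOH) added = 0.09680 x 0.06840 = 0.006621 mol, converting that many moles of HC3H5O3 to C3H5O3-.
Remaining n(HC3H5O3) = 0.002114 mol; n(C3H5O3-) = 0.006621 mol.
By Henderson-Hasselbalch, pH = pKa + log([A^-]/[HA]) = 3.85 + log(0.006621/0.002114) = 3.85 + (+0.50) = 4.35.

4.35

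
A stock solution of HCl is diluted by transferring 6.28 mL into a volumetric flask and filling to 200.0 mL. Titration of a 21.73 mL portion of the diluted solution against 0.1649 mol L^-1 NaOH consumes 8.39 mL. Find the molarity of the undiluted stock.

n(NaOH) = 0.1649 x 0.008390 = 0.001384 mol.
n(HCl) in the aliquot = 0.001384 mol.
[diluted HCl] = 0.001384 / 0.02173 = 0.06367 M.
Dilution factor = 200.0/6.280 = 31.85, so [stock] = 0.06367 x 31.85 = 2.03 M.

2.03 M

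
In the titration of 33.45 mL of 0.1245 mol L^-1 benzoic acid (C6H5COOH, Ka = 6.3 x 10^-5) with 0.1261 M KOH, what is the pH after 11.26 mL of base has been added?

3.91

Initial n(C6H5COOH) = 0.1245 x 0.03345 = 0.004165 mol.
n(KOH) added = 0.1261 x 0.01126 = 0.001420 mol, converting that many moles of C6H5COOH to C6H5COO-.
Remaining n(C6H5COOH) = 0.002745 mol; n(C6H5COO-) = 0.001420 mol.
By Henderson-Hasselbalch, pH = pKa + log([A^-]/[HA]) = 4.20 + log(0.001420/0.002745) = 4.20 + (-0.29) = 3.91.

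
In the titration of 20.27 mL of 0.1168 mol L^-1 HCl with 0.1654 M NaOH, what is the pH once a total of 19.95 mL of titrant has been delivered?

12.37

n(acid) = 0.1168 x 0.02027 = 0.002368 mol; n(NaOH) added = 0.1654 x 0.01995 = 0.003300 mol.
Base is in excess by 0.003300 - 0.002368 = 0.0009322 mol in a total volume of 0.04022 L.
[OH^-] = 0.0009322/0.04022 = 0.02318 M, so pOH = 1.63 and pH = 14.00 - 1.63 = 12.37.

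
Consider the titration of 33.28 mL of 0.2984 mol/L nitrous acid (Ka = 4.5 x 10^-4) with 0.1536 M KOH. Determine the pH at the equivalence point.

n(HNO2) = 0.2984 x 0.03328 = 0.009931 mol; V(KOH) at equivalence = 0.009931/0.1536 = 0.06465 L.
At equivalence all the acid is converted to NO2-; total volume = 0.03328 + 0.06465 = 0.09793 L, so [NO2-] = 0.009931/0.09793 = 0.1014 M.
Kb = Kw/Ka = 1.0e-14 / 4.5 x 10^-4 = 2.22e-11.
[OH^-] = sqrt(Kb x [NO2-]) = sqrt(2.22e-11 x 0.1014) = 1.50e-6 M.
pOH = 5.82, so pH = 14.00 - 5.82 = 8.18.

8.18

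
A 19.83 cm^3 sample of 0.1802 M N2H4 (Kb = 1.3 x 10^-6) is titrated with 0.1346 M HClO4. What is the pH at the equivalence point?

n(N2H4) = 0.1802 x 0.01983 = 0.003573 mol; V(HClO4) at equivalence = 0.003573/0.1346 = 0.02655 L.
At equivalence the base is fully converted to N2H5+; total volume = 0.04638 L, so [N2H5+] = 0.003573/0.04638 = 0.07705 M.
Ka(N2H5+) = Kw/Kb = 1.0e-14 / 1.3 x 10^-6 = 7.69e-9.
[H^+] = sqrt(Ka x [N2H5+]) = sqrt(7.69e-9 x 0.07705) = 2.43e-5 M.
pH = -log(2.43e-5) = 4.61.

4.61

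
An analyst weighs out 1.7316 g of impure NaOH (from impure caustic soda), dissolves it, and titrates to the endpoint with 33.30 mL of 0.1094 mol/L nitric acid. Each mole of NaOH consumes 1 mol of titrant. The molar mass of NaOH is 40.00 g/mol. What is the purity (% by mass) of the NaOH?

8.42%

n(HNO3) = 0.1094 x 0.03330 = 0.003643 mol.
n(NaOH) = 0.003643 / 1 = 0.003643 mol.
mass of NaOH = 0.003643 x 40.00 = 0.1457 g.
% purity = 0.1457 / 1.7316 x 100 = 8.42%.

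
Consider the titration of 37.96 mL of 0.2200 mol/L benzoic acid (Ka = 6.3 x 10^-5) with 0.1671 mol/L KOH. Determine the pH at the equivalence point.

8.59

n(C6H5COOH) = 0.2200 x 0.03796 = 0.008351 mol; V(KOH) at equivalence = 0.008351/0.1671 = 0.04998 L.
At equivalence all the acid is converted to C6H5COO-; total volume = 0.03796 + 0.04998 = 0.08794 L, so [C6H5COO-] = 0.008351/0.08794 = 0.09497 M.
Kb = Kw/Ka = 1.0e-14 / 6.3 x 10^-5 = 1.59e-10.
[OH^-] = sqrt(Kb x [C6H5COO-]) = sqrt(1.59e-10 x 0.09497) = 3.88e-6 M.
pOH = 5.41, so pH = 14.00 - 5.41 = 8.59.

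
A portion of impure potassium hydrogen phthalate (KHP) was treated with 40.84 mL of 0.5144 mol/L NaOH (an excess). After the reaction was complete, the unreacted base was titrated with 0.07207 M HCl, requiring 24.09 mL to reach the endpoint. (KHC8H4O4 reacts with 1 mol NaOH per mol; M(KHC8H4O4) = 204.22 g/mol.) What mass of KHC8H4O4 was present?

3.94 g

Total n(NaOH) added = 0.5144 x 0.04084 = 0.02101 mol.
n(HCl) used = 0.07207 x 0.02409 = 0.001736 mol, which equals the excess n(NaOH).
So n(NaOH) consumed by the sample = 0.02101 - 0.001736 = 0.01927 mol.
n(KHC8H4O4) = 0.01927 / 1 = 0.01927 mol.
mass = 0.01927 mol x 204.22 g/mol = 3.94 g.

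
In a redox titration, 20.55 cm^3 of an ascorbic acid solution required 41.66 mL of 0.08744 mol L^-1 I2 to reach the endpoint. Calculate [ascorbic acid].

0.177 M

n(I2) = 0.08744 x 0.04166 = 0.003643 mol.
From the balanced equation, 1 mol I2 reacts with 1 mol ascorbic acid, so n(ascorbic acid) = 0.003643 x 1/1 = 0.003643 mol.
[ascorbic acid] = 0.003643 / 0.02055 L = 0.177 M.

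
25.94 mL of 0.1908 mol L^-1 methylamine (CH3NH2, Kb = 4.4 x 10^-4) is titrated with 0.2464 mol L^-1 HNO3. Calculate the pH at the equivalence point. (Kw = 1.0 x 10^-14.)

5.81

n(CH3NH2) = 0.1908 x 0.02594 = 0.004949 mol; V(HNO3) at equivalence = 0.004949/0.2464 = 0.02009 L.
At equivalence the base is fully converted to CH3NH3+; total volume = 0.04603 L, so [CH3NH3+] = 0.004949/0.04603 = 0.1075 M.
Ka(CH3NH3+) = Kw/Kb = 1.0e-14 / 4.4 x 10^-4 = 2.27e-11.
[H^+] = sqrt(Ka x [CH3NH3+]) = sqrt(2.27e-11 x 0.1075) = 1.56e-6 M.
pH = -log(1.56e-6) = 5.81.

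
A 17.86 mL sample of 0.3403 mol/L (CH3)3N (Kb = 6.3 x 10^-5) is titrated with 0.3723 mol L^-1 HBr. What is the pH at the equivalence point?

n((CH3)3N) = 0.3403 x 0.01786 = 0.006078 mol; V(HBr) at equivalence = 0.006078/0.3723 = 0.01632 L.
At equivalence the base is fully converted to (CH3)3NH+; total volume = 0.03418 L, so [(CH3)3NH+] = 0.006078/0.03418 = 0.1778 M.
Ka((CH3)3NH+) = Kw/Kb = 1.0e-14 / 6.3 x 10^-5 = 1.59e-10.
[H^+] = sqrt(Ka x [(CH3)3NH+]) = sqrt(1.59e-10 x 0.1778) = 5.31e-6 M.
pH = -log(5.31e-6) = 5.27.

5.27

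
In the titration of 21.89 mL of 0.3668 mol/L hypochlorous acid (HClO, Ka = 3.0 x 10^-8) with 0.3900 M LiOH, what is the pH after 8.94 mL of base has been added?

7.41

Initial n(HClO) = 0.3668 x 0.02189 = 0.008029 mol.
n(LiOH) added = 0.3900 x 0.008940 = 0.003487 mol, converting that many moles of HClO to ClO-.
Remaining n(HClO) = 0.004543 mol; n(ClO-) = 0.003487 mol.
By Henderson-Hasselbalch, pH = pKa + log([A^-]/[HA]) = 7.52 + log(0.003487/0.004543) = 7.52 + (-0.11) = 7.41.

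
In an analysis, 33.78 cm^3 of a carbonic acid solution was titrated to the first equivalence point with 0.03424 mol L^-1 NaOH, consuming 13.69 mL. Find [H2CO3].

n(NaOH) = 0.03424 x 0.01369 = 0.0004687 mol.
At the first equivalence point, 1 mol OH^- react per mol H2CO3, so n(H2CO3) = 0.0004687 / 1 = 0.0004687 mol.
[H2CO3] = 0.0004687 / 0.03378 L = 0.0139 M.

0.0139 M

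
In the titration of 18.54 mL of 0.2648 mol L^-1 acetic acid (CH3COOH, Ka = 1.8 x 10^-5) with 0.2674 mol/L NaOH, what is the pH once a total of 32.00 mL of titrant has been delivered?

n(acid) = 0.2648 x 0.01854 = 0.004909 mol; n(NaOH) added = 0.2674 x 0.03200 = 0.008557 mol.
Base is in excess by 0.008557 - 0.004909 = 0.003647 mol in a total volume of 0.05054 L.
[OH^-] = 0.003647/0.05054 = 0.07217 M, so pOH = 1.14 and pH = 14.00 - 1.14 = 12.86.

12.86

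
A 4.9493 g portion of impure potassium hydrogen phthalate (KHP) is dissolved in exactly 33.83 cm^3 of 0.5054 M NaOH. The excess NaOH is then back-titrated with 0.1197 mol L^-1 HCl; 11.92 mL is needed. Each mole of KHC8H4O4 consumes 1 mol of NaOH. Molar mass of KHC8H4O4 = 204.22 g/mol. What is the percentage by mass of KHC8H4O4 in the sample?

64.7%

Total n(NaOH) added = 0.5054 x 0.03383 = 0.01710 mol.
n(HCl) used = 0.1197 x 0.01192 = 0.001427 mol, which equals the excess n(NaOH).
So n(NaOH) consumed by the sample = 0.01710 - 0.001427 = 0.01567 mol.
n(KHC8H4O4) = 0.01567 / 1 = 0.01567 mol.
mass KHC8H4O4 = 0.01567 x 204.22 = 3.200 g, so %KHC8H4O4 = 3.200/4.9493 x 100 = 64.7%.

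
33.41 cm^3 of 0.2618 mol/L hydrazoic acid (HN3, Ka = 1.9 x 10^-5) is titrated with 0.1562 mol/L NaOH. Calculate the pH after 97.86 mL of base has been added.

n(acid) = 0.2618 x 0.03341 = 0.008747 mol; n(NaOH) added = 0.1562 x 0.09786 = 0.01529 mol.
Base is in excess by 0.01529 - 0.008747 = 0.006539 mol in a total volume of 0.1313 L.
[OH^-] = 0.006539/0.1313 = 0.04981 M, so pOH = 1.30 and pH = 14.00 - 1.30 = 12.70.

12.70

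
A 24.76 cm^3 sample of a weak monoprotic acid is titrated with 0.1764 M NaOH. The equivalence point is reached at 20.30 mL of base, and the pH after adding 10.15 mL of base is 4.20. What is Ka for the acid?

10.15 mL is half of the equivalence volume, so this is the half-equivalence point where [HA] = [A^-].
At half-equivalence pH = pKa, so pKa = 4.20.
Ka = 10^(-4.20) = 6.3 x 10^-5.

6.3 x 10^-5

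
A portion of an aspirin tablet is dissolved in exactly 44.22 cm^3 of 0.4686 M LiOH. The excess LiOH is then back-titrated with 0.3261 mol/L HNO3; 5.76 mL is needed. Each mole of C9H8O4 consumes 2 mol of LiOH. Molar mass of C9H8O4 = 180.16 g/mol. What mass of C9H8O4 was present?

1.70 g

Total n(LiOH) added = 0.4686 x 0.04422 = 0.02072 mol.
n(HNO3) used = 0.3261 x 0.005760 = 0.001878 mol, which equals the excess n(LiOH).
So n(LiOH) consumed by the sample = 0.02072 - 0.001878 = 0.01884 mol.
n(C9H8O4) = 0.01884 / 2 = 0.009422 mol.
mass = 0.009422 mol x 180.16 g/mol = 1.70 g.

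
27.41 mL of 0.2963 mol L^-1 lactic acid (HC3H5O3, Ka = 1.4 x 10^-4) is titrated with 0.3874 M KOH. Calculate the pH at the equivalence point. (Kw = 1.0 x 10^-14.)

8.54

n(HC3H5O3) = 0.2963 x 0.02741 = 0.008122 mol; V(KOH) at equivalence = 0.008122/0.3874 = 0.02096 L.
At equivalence all the acid is converted to C3H5O3-; total volume = 0.02741 + 0.02096 = 0.04837 L, so [C3H5O3-] = 0.008122/0.04837 = 0.1679 M.
Kb = Kw/Ka = 1.0e-14 / 1.4 x 10^-4 = 7.14e-11.
[OH^-] = sqrt(Kb x [C3H5O3-]) = sqrt(7.14e-11 x 0.1679) = 3.46e-6 M.
pOH = 5.46, so pH = 14.00 - 5.46 = 8.54.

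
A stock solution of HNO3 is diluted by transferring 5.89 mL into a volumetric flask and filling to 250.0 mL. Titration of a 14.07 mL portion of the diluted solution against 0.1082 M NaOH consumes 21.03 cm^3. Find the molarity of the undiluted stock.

n(NaOH) = 0.1082 x 0.02103 = 0.002275 mol.
n(HNO3) in the aliquot = 0.002275 mol.
[diluted HNO3] = 0.002275 / 0.01407 = 0.1617 M.
Dilution factor = 250.0/5.890 = 42.44, so [stock] = 0.1617 x 42.44 = 6.86 M.

6.86 M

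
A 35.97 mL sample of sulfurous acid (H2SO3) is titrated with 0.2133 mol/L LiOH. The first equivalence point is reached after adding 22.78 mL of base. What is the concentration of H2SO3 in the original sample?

n(LiOH) = 0.2133 x 0.02278 = 0.004859 mol.
At the first equivalence point, 1 mol OH^- react per mol H2SO3, so n(H2SO3) = 0.004859 / 1 = 0.004859 mol.
[H2SO3] = 0.004859 / 0.03597 L = 0.135 M.

0.135 M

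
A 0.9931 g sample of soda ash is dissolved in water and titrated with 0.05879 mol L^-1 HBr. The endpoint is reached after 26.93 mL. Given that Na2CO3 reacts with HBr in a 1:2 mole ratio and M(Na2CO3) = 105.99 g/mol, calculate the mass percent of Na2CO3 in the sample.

8.45%

n(HBr) = 0.05879 x 0.02693 = 0.001583 mol.
n(Na2CO3) = 0.001583 / 2 = 0.0007916 mol.
mass of Na2CO3 = 0.0007916 x 105.99 = 0.08390 g.
% purity = 0.08390 / 0.9931 x 100 = 8.45%.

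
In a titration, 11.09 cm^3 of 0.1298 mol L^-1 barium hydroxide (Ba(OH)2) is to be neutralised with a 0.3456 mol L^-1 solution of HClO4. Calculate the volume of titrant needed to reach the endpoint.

n(Ba(OH)2) = 0.1298 mol/L x 0.01109 L = 0.001439 mol.
The neutralisation is 1 Ba(OH)2 : 2 HClO4, so n(HClO4) = 0.001439 x 2/1 = 0.002879 mol.
V(HClO4) = 0.002879 / 0.3456 = 0.008330 L = 8.33 mL.

8.33 mL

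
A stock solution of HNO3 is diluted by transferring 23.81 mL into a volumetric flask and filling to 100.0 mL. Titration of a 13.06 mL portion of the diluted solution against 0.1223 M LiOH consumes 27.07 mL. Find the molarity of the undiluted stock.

1.06 M

n(LiOH) = 0.1223 x 0.02707 = 0.003311 mol.
n(HNO3) in the aliquot = 0.003311 mol.
[diluted HNO3] = 0.003311 / 0.01306 = 0.2535 M.
Dilution factor = 100.0/23.81 = 4.200, so [stock] = 0.2535 x 4.200 = 1.06 M.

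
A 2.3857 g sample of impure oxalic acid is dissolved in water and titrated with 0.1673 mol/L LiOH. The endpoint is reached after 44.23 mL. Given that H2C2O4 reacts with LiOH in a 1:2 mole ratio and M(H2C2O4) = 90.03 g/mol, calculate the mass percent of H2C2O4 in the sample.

14.0%

n(LiOH) = 0.1673 x 0.04423 = 0.007400 mol.
n(H2C2O4) = 0.007400 / 2 = 0.003700 mol.
mass of H2C2O4 = 0.003700 x 90.03 = 0.3331 g.
% purity = 0.3331 / 2.3857 x 100 = 14.0%.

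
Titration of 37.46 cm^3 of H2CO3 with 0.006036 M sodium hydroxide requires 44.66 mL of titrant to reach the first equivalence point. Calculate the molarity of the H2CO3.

n(NaOH) = 0.006036 x 0.04466 = 0.0002696 mol.
At the first equivalence point, 1 mol OH^- react per mol H2CO3, so n(H2CO3) = 0.0002696 / 1 = 0.0002696 mol.
[H2CO3] = 0.0002696 / 0.03746 L = 0.00720 M.

0.00720 M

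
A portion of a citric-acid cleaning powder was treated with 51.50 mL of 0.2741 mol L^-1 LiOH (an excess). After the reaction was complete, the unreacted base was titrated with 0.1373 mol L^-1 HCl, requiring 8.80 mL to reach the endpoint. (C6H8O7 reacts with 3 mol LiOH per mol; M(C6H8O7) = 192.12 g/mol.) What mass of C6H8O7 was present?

Total n(LiOH) added = 0.2741 x 0.05150 = 0.01412 mol.
n(HCl) used = 0.1373 x 0.008800 = 0.001208 mol, which equals the excess n(LiOH).
So n(LiOH) consumed by the sample = 0.01412 - 0.001208 = 0.01291 mol.
n(C6H8O7) = 0.01291 / 3 = 0.004303 mol.
mass = 0.004303 mol x 192.12 g/mol = 0.827 g.

0.827 g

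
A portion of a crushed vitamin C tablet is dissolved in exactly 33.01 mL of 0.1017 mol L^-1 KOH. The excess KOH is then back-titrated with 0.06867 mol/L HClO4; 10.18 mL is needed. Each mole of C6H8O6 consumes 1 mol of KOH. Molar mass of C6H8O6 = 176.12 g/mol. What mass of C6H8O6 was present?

0.468 g

Total n(KOH) added = 0.1017 x 0.03301 = 0.003357 mol.
n(HClO4) used = 0.06867 x 0.01018 = 0.0006991 mol, which equals the excess n(KOH).
So n(KOH) consumed by the sample = 0.003357 - 0.0006991 = 0.002658 mol.
n(C6H8O6) = 0.002658 / 1 = 0.002658 mol.
mass = 0.002658 mol x 176.12 g/mol = 0.468 g.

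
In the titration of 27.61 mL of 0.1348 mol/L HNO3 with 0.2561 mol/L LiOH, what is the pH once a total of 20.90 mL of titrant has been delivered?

12.53

n(acid) = 0.1348 x 0.02761 = 0.003722 mol; n(LiOH) added = 0.2561 x 0.02090 = 0.005352 mol.
Base is in excess by 0.005352 - 0.003722 = 0.001631 mol in a total volume of 0.04851 L.
[OH^-] = 0.001631/0.04851 = 0.03361 M, so pOH = 1.47 and pH = 14.00 - 1.47 = 12.53.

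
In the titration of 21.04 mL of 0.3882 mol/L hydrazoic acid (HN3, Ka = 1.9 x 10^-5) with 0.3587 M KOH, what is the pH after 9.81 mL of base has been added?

4.60

Initial n(HN3) = 0.3882 x 0.02104 = 0.008168 mol.
n(KOH) added = 0.3587 x 0.009810 = 0.003519 mol, converting that many moles of HN3 to N3-.
Remaining n(HN3) = 0.004649 mol; n(N3-) = 0.003519 mol.
By Henderson-Hasselbalch, pH = pKa + log([A^-]/[HA]) = 4.72 + log(0.003519/0.004649) = 4.72 + (-0.12) = 4.60.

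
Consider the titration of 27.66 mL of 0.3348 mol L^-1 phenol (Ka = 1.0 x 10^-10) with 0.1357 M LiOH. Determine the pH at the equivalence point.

n(C6H5OH) = 0.3348 x 0.02766 = 0.009261 mol; V(LiOH) at equivalence = 0.009261/0.1357 = 0.06824 L.
At equivalence all the acid is converted to C6H5O-; total volume = 0.02766 + 0.06824 = 0.09590 L, so [C6H5O-] = 0.009261/0.09590 = 0.09656 M.
Kb = Kw/Ka = 1.0e-14 / 1.0 x 10^-10 = 0.000100.
[OH^-] = sqrt(Kb x [C6H5O-]) = sqrt(0.000100 x 0.09656) = 0.00311 M.
pOH = 2.51, so pH = 14.00 - 2.51 = 11.49.

11.49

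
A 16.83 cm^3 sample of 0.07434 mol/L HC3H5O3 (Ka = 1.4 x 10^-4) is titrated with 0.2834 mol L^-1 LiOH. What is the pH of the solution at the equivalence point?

8.31

n(HC3H5O3) = 0.07434 x 0.01683 = 0.001251 mol; V(LiOH) at equivalence = 0.001251/0.2834 = 0.004415 L.
At equivalence all the acid is converted to C3H5O3-; total volume = 0.01683 + 0.004415 = 0.02124 L, so [C3H5O3-] = 0.001251/0.02124 = 0.05889 M.
Kb = Kw/Ka = 1.0e-14 / 1.4 x 10^-4 = 7.14e-11.
[OH^-] = sqrt(Kb x [C3H5O3-]) = sqrt(7.14e-11 x 0.05889) = 2.05e-6 M.
pOH = 5.69, so pH = 14.00 - 5.69 = 8.31.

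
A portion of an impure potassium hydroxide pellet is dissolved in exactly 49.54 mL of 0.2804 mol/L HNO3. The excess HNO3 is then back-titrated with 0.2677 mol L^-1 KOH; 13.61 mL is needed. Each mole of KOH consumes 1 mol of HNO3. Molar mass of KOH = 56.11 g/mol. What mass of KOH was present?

0.575 g

Total n(HNO3) added = 0.2804 x 0.04954 = 0.01389 mol.
n(KOH) used = 0.2677 x 0.01361 = 0.003643 mol, which equals the excess n(HNO3).
So n(HNO3) consumed by the sample = 0.01389 - 0.003643 = 0.01025 mol.
n(KOH) = 0.01025 / 1 = 0.01025 mol.
mass = 0.01025 mol x 56.11 g/mol = 0.575 g.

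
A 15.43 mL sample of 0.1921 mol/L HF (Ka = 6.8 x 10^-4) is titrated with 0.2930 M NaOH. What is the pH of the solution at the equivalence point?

8.12

n(HF) = 0.1921 x 0.01543 = 0.002964 mol; V(NaOH) at equivalence = 0.002964/0.2930 = 0.01012 L.
At equivalence all the acid is converted to F-; total volume = 0.01543 + 0.01012 = 0.02555 L, so [F-] = 0.002964/0.02555 = 0.1160 M.
Kb = Kw/Ka = 1.0e-14 / 6.8 x 10^-4 = 1.47e-11.
[OH^-] = sqrt(Kb x [F-]) = sqrt(1.47e-11 x 0.1160) = 1.31e-6 M.
pOH = 5.88, so pH = 14.00 - 5.88 = 8.12.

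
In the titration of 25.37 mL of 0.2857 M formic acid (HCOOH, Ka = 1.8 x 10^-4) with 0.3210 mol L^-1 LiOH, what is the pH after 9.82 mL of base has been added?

Initial n(HCOOH) = 0.2857 x 0.02537 = 0.007248 mol.
n(LiOH) added = 0.3210 x 0.009820 = 0.003152 mol, converting that many moles of HCOOH to HCOO-.
Remaining n(HCOOH) = 0.004096 mol; n(HCOO-) = 0.003152 mol.
By Henderson-Hasselbalch, pH = pKa + log([A^-]/[HA]) = 3.74 + log(0.003152/0.004096) = 3.74 + (-0.11) = 3.63.

3.63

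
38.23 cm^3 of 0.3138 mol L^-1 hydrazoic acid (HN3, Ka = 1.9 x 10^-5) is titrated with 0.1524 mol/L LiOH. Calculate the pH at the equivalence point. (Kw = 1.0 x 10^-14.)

8.87

n(HN3) = 0.3138 x 0.03823 = 0.01200 mol; V(LiOH) at equivalence = 0.01200/0.1524 = 0.07872 L.
At equivalence all the acid is converted to N3-; total volume = 0.03823 + 0.07872 = 0.1169 L, so [N3-] = 0.01200/0.1169 = 0.1026 M.
Kb = Kw/Ka = 1.0e-14 / 1.9 x 10^-5 = 5.26e-10.
[OH^-] = sqrt(Kb x [N3-]) = sqrt(5.26e-10 x 0.1026) = 7.35e-6 M.
pOH = 5.13, so pH = 14.00 - 5.13 = 8.87.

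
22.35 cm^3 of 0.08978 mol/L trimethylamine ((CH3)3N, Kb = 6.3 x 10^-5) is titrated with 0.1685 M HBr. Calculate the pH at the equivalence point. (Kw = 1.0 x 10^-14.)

n((CH3)3N) = 0.08978 x 0.02235 = 0.002007 mol; V(HBr) at equivalence = 0.002007/0.1685 = 0.01191 L.
At equivalence the base is fully converted to (CH3)3NH+; total volume = 0.03426 L, so [(CH3)3NH+] = 0.002007/0.03426 = 0.05857 M.
Ka((CH3)3NH+) = Kw/Kb = 1.0e-14 / 6.3 x 10^-5 = 1.59e-10.
[H^+] = sqrt(Ka x [(CH3)3NH+]) = sqrt(1.59e-10 x 0.05857) = 3.05e-6 M.
pH = -log(3.05e-6) = 5.52.

5.52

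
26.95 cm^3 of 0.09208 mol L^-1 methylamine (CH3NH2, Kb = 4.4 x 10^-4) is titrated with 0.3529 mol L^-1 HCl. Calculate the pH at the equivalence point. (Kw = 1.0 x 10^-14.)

5.89

n(CH3NH2) = 0.09208 x 0.02695 = 0.002482 mol; V(HCl) at equivalence = 0.002482/0.3529 = 0.007032 L.
At equivalence the base is fully converted to CH3NH3+; total volume = 0.03398 L, so [CH3NH3+] = 0.002482/0.03398 = 0.07303 M.
Ka(CH3NH3+) = Kw/Kb = 1.0e-14 / 4.4 x 10^-4 = 2.27e-11.
[H^+] = sqrt(Ka x [CH3NH3+]) = sqrt(2.27e-11 x 0.07303) = 1.29e-6 M.
pH = -log(1.29e-6) = 5.89.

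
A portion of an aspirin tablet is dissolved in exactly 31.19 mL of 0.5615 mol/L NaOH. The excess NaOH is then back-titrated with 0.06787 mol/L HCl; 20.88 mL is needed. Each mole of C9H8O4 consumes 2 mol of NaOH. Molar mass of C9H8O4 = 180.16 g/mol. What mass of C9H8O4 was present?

Total n(NaOH) added = 0.5615 x 0.03119 = 0.01751 mol.
n(HCl) used = 0.06787 x 0.02088 = 0.001417 mol, which equals the excess n(NaOH).
So n(NaOH) consumed by the sample = 0.01751 - 0.001417 = 0.01610 mol.
n(C9H8O4) = 0.01610 / 2 = 0.008048 mol.
mass = 0.008048 mol x 180.16 g/mol = 1.45 g.

1.45 g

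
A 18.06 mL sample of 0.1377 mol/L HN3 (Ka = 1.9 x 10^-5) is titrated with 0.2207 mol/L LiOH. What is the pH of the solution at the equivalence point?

n(HN3) = 0.1377 x 0.01806 = 0.002487 mol; V(LiOH) at equivalence = 0.002487/0.2207 = 0.01127 L.
At equivalence all the acid is converted to N3-; total volume = 0.01806 + 0.01127 = 0.02933 L, so [N3-] = 0.002487/0.02933 = 0.08479 M.
Kb = Kw/Ka = 1.0e-14 / 1.9 x 10^-5 = 5.26e-10.
[OH^-] = sqrt(Kb x [N3-]) = sqrt(5.26e-10 x 0.08479) = 6.68e-6 M.
pOH = 5.18, so pH = 14.00 - 5.18 = 8.82.

8.82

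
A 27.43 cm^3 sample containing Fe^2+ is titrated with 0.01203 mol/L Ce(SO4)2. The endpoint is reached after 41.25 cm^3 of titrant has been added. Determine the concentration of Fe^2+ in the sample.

n(Ce(SO4)2) = 0.01203 x 0.04125 = 0.0004962 mol.
From the balanced equation, 1 mol Ce(SO4)2 reacts with 1 mol Fe^2+, so n(Fe^2+) = 0.0004962 x 1/1 = 0.0004962 mol.
[Fe^2+] = 0.0004962 / 0.02743 L = 0.0181 M.

0.0181 M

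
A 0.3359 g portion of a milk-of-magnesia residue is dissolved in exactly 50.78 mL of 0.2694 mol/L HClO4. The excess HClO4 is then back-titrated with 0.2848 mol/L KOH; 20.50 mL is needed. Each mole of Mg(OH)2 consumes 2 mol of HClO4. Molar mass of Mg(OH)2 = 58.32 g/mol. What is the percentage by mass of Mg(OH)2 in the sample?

68.1%

Total n(HClO4) added = 0.2694 x 0.05078 = 0.01368 mol.
n(KOH) used = 0.2848 x 0.02050 = 0.005838 mol, which equals the excess n(HClO4).
So n(HClO4) consumed by the sample = 0.01368 - 0.005838 = 0.007842 mol.
n(Mg(OH)2) = 0.007842 / 2 = 0.003921 mol.
mass Mg(OH)2 = 0.003921 x 58.32 = 0.2287 g, so %Mg(OH)2 = 0.2287/0.3359 x 100 = 68.1%.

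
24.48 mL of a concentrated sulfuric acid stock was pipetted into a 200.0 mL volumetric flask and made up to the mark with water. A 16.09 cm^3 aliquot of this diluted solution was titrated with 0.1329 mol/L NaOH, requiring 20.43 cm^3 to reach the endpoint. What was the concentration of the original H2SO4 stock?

0.689 M

n(NaOH) = 0.1329 x 0.02043 = 0.002715 mol.
n(H2SO4) in the aliquot = 0.002715 x 1/2 = 0.001358 mol.
[diluted H2SO4] = 0.001358 / 0.01609 = 0.08437 M.
Dilution factor = 200.0/24.48 = 8.170, so [stock] = 0.08437 x 8.170 = 0.689 M.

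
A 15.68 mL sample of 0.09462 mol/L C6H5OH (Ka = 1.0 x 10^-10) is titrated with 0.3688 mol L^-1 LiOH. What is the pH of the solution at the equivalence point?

11.44

n(C6H5OH) = 0.09462 x 0.01568 = 0.001484 mol; V(LiOH) at equivalence = 0.001484/0.3688 = 0.004023 L.
At equivalence all the acid is converted to C6H5O-; total volume = 0.01568 + 0.004023 = 0.01970 L, so [C6H5O-] = 0.001484/0.01970 = 0.07530 M.
Kb = Kw/Ka = 1.0e-14 / 1.0 x 10^-10 = 0.000100.
[OH^-] = sqrt(Kb x [C6H5O-]) = sqrt(0.000100 x 0.07530) = 0.00274 M.
pOH = 2.56, so pH = 14.00 - 2.56 = 11.44.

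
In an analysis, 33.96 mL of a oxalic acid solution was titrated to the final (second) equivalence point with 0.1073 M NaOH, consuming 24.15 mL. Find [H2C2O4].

n(NaOH) = 0.1073 x 0.02415 = 0.002591 mol.
At the final (second) equivalence point, 2 mol OH^- react per mol H2C2O4, so n(H2C2O4) = 0.002591 / 2 = 0.001296 mol.
[H2C2O4] = 0.001296 / 0.03396 L = 0.0382 M.

0.0382 M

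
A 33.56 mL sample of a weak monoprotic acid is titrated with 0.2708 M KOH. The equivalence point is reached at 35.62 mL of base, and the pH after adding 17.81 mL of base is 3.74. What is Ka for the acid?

17.81 mL is half of the equivalence volume, so this is the half-equivalence point where [HA] = [A^-].
At half-equivalence pH = pKa, so pKa = 3.74.
Ka = 10^(-3.74) = 1.8 x 10^-4.

1.8 x 10^-4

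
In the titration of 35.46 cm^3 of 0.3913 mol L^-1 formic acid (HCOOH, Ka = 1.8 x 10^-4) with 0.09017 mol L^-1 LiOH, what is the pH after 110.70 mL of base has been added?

4.15

Initial n(HCOOH) = 0.3913 x 0.03546 = 0.01388 mol.
n(LiOH) added = 0.09017 x 0.1107 = 0.009982 mol, converting that many moles of HCOOH to HCOO-.
Remaining n(HCOOH) = 0.003894 mol; n(HCOO-) = 0.009982 mol.
By Henderson-Hasselbalch, pH = pKa + log([A^-]/[HA]) = 3.74 + log(0.009982/0.003894) = 3.74 + (+0.41) = 4.15.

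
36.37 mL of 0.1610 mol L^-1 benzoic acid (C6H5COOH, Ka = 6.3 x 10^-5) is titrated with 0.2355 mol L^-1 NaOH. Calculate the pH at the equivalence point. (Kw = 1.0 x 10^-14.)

n(C6H5COOH) = 0.1610 x 0.03637 = 0.005856 mol; V(NaOH) at equivalence = 0.005856/0.2355 = 0.02486 L.
At equivalence all the acid is converted to C6H5COO-; total volume = 0.03637 + 0.02486 = 0.06123 L, so [C6H5COO-] = 0.005856/0.06123 = 0.09563 M.
Kb = Kw/Ka = 1.0e-14 / 6.3 x 10^-5 = 1.59e-10.
[OH^-] = sqrt(Kb x [C6H5COO-]) = sqrt(1.59e-10 x 0.09563) = 3.90e-6 M.
pOH = 5.41, so pH = 14.00 - 5.41 = 8.59.

8.59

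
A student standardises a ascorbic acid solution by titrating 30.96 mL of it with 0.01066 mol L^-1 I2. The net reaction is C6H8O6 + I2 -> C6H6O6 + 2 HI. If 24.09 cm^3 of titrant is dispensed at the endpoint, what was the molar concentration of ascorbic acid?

0.00829 M

n(I2) = 0.01066 x 0.02409 = 0.0002568 mol.
From the balanced equation, 1 mol I2 reacts with 1 mol ascorbic acid, so n(ascorbic acid) = 0.0002568 x 1/1 = 0.0002568 mol.
[ascorbic acid] = 0.0002568 / 0.03096 L = 0.00829 M.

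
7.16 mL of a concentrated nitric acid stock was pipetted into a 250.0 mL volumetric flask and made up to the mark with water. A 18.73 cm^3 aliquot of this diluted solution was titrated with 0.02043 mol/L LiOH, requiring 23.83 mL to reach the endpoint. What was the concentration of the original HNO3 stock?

n(LiOH) = 0.02043 x 0.02383 = 0.0004868 mol.
n(HNO3) in the aliquot = 0.0004868 mol.
[diluted HNO3] = 0.0004868 / 0.01873 = 0.02599 M.
Dilution factor = 250.0/7.160 = 34.92, so [stock] = 0.02599 x 34.92 = 0.908 M.

0.908 M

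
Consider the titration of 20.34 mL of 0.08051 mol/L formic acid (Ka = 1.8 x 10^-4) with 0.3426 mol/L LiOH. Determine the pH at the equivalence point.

n(HCOOH) = 0.08051 x 0.02034 = 0.001638 mol; V(LiOH) at equivalence = 0.001638/0.3426 = 0.004780 L.
At equivalence all the acid is converted to HCOO-; total volume = 0.02034 + 0.004780 = 0.02512 L, so [HCOO-] = 0.001638/0.02512 = 0.06519 M.
Kb = Kw/Ka = 1.0e-14 / 1.8 x 10^-4 = 5.56e-11.
[OH^-] = sqrt(Kb x [HCOO-]) = sqrt(5.56e-11 x 0.06519) = 1.90e-6 M.
pOH = 5.72, so pH = 14.00 - 5.72 = 8.28.

8.28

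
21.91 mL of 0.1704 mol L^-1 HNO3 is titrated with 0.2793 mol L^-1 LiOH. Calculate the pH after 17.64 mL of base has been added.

n(acid) = 0.1704 x 0.02191 = 0.003733 mol; n(LiOH) added = 0.2793 x 0.01764 = 0.004927 mol.
Base is in excess by 0.004927 - 0.003733 = 0.001193 mol in a total volume of 0.03955 L.
[OH^-] = 0.001193/0.03955 = 0.03017 M, so pOH = 1.52 and pH = 14.00 - 1.52 = 12.48.

12.48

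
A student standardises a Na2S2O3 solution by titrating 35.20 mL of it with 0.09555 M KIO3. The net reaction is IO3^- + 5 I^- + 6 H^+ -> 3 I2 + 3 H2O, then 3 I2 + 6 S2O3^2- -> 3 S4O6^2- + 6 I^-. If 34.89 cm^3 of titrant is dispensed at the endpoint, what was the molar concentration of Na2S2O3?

0.568 M

n(KIO3) = 0.09555 x 0.03489 = 0.003334 mol.
From the balanced equation, 1 mol KIO3 reacts with 6 mol Na2S2O3, so n(Na2S2O3) = 0.003334 x 6/1 = 0.02000 mol.
[Na2S2O3] = 0.02000 / 0.03520 L = 0.568 M.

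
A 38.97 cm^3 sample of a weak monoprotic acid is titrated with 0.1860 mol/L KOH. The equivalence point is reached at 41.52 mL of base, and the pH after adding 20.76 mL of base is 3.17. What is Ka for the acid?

20.76 mL is half of the equivalence volume, so this is the half-equivalence point where [HA] = [A^-].
At half-equivalence pH = pKa, so pKa = 3.17.
Ka = 10^(-3.17) = 6.8 x 10^-4.

6.8 x 10^-4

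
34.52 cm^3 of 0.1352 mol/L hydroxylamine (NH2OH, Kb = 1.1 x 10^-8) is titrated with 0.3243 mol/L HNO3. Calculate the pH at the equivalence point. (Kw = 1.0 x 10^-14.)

n(NH2OH) = 0.1352 x 0.03452 = 0.004667 mol; V(HNO3) at equivalence = 0.004667/0.3243 = 0.01439 L.
At equivalence the base is fully converted to NH3OH+; total volume = 0.04891 L, so [NH3OH+] = 0.004667/0.04891 = 0.09542 M.
Ka(NH3OH+) = Kw/Kb = 1.0e-14 / 1.1 x 10^-8 = 9.09e-7.
[H^+] = sqrt(Ka x [NH3OH+]) = sqrt(9.09e-7 x 0.09542) = 0.000295 M.
pH = -log(0.000295) = 3.53.

3.53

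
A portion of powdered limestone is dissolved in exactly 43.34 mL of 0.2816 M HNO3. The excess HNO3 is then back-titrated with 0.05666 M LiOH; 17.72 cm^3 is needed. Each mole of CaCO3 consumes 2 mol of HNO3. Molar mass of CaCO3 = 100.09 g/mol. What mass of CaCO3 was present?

Total n(HNO3) added = 0.2816 x 0.04334 = 0.01220 mol.
n(LiOH) used = 0.05666 x 0.01772 = 0.001004 mol, which equals the excess n(HNO3).
So n(HNO3) consumed by the sample = 0.01220 - 0.001004 = 0.01120 mol.
n(CaCO3) = 0.01120 / 2 = 0.005600 mol.
mass = 0.005600 mol x 100.09 g/mol = 0.561 g.

0.561 g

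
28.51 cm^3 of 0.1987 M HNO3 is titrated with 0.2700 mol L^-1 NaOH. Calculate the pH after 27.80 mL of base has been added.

12.51

n(acid) = 0.1987 x 0.02851 = 0.005665 mol; n(NaOH) added = 0.2700 x 0.02780 = 0.007506 mol.
Base is in excess by 0.007506 - 0.005665 = 0.001841 mol in a total volume of 0.05631 L.
[OH^-] = 0.001841/0.05631 = 0.03270 M, so pOH = 1.49 and pH = 14.00 - 1.49 = 12.51.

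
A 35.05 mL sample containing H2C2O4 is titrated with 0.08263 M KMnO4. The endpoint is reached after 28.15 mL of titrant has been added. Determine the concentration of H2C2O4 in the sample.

0.166 M

n(KMnO4) = 0.08263 x 0.02815 = 0.002326 mol.
From the balanced equation, 2 mol KMnO4 reacts with 5 mol H2C2O4, so n(H2C2O4) = 0.002326 x 5/2 = 0.005815 mol.
[H2C2O4] = 0.005815 / 0.03505 L = 0.166 M.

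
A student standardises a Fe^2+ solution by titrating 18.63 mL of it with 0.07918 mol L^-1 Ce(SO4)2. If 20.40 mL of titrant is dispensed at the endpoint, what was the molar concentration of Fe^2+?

n(Ce(SO4)2) = 0.07918 x 0.02040 = 0.001615 mol.
From the balanced equation, 1 mol Ce(SO4)2 reacts with 1 mol Fe^2+, so n(Fe^2+) = 0.001615 x 1/1 = 0.001615 mol.
[Fe^2+] = 0.001615 / 0.01863 L = 0.0867 M.

0.0867 M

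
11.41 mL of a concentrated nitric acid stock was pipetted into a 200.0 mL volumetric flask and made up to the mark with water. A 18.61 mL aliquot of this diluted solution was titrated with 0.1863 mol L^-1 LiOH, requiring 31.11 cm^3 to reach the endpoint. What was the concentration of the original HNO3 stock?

n(LiOH) = 0.1863 x 0.03111 = 0.005796 mol.
n(HNO3) in the aliquot = 0.005796 mol.
[diluted HNO3] = 0.005796 / 0.01861 = 0.3114 M.
Dilution factor = 200.0/11.41 = 17.53, so [stock] = 0.3114 x 17.53 = 5.46 M.

5.46 M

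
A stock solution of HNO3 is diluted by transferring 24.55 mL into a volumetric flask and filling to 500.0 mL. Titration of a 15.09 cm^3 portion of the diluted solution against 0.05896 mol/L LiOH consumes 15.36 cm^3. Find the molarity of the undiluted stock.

n(LiOH) = 0.05896 x 0.01536 = 0.0009056 mol.
n(HNO3) in the aliquot = 0.0009056 mol.
[diluted HNO3] = 0.0009056 / 0.01509 = 0.06001 M.
Dilution factor = 500.0/24.55 = 20.37, so [stock] = 0.06001 x 20.37 = 1.22 M.

1.22 M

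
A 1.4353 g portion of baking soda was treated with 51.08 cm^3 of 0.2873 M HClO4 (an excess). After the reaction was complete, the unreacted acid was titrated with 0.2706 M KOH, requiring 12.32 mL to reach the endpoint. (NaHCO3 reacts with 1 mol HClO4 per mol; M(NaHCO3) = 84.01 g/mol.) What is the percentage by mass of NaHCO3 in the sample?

Total n(HClO4) added = 0.2873 x 0.05108 = 0.01468 mol.
n(KOH) used = 0.2706 x 0.01232 = 0.003334 mol, which equals the excess n(HClO4).
So n(HClO4) consumed by the sample = 0.01468 - 0.003334 = 0.01134 mol.
n(NaHCO3) = 0.01134 / 1 = 0.01134 mol.
mass NaHCO3 = 0.01134 x 84.01 = 0.9528 g, so %NaHCO3 = 0.9528/1.4353 x 100 = 66.4%.

66.4%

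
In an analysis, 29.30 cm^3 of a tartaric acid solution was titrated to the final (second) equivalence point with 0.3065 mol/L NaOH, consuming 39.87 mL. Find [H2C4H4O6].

n(NaOH) = 0.3065 x 0.03987 = 0.01222 mol.
At the final (second) equivalence point, 2 mol OH^- react per mol H2C4H4O6, so n(H2C4H4O6) = 0.01222 / 2 = 0.006110 mol.
[H2C4H4O6] = 0.006110 / 0.02930 L = 0.209 M.

0.209 M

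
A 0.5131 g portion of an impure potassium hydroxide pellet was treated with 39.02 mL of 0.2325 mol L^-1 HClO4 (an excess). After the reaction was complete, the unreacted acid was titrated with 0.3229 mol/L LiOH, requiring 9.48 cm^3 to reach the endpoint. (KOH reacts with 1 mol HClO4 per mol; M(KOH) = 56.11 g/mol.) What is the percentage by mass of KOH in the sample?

Total n(HClO4) added = 0.2325 x 0.03902 = 0.009072 mol.
n(LiOH) used = 0.3229 x 0.009480 = 0.003061 mol, which equals the excess n(HClO4).
So n(HClO4) consumed by the sample = 0.009072 - 0.003061 = 0.006011 mol.
n(KOH) = 0.006011 / 1 = 0.006011 mol.
mass KOH = 0.006011 x 56.11 = 0.3373 g, so %KOH = 0.3373/0.5131 x 100 = 65.7%.

65.7%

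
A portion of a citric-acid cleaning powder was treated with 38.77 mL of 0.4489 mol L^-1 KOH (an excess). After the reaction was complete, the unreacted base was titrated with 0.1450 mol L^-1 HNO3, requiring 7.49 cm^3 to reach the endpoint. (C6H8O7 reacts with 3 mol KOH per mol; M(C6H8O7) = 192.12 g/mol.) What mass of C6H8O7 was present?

Total n(KOH) added = 0.4489 x 0.03877 = 0.01740 mol.
n(HNO3) used = 0.1450 x 0.007490 = 0.001086 mol, which equals the excess n(KOH).
So n(KOH) consumed by the sample = 0.01740 - 0.001086 = 0.01632 mol.
n(C6H8O7) = 0.01632 / 3 = 0.005439 mol.
mass = 0.005439 mol x 192.12 g/mol = 1.04 g.

1.04 g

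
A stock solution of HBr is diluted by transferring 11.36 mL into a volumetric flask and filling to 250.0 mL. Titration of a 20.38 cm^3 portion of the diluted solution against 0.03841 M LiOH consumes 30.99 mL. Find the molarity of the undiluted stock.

n(LiOH) = 0.03841 x 0.03099 = 0.001190 mol.
n(HBr) in the aliquot = 0.001190 mol.
[diluted HBr] = 0.001190 / 0.02038 = 0.05841 M.
Dilution factor = 250.0/11.36 = 22.01, so [stock] = 0.05841 x 22.01 = 1.29 M.

1.29 M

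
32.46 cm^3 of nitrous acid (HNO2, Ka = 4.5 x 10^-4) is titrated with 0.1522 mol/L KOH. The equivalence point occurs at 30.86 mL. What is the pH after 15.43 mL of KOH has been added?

3.35

15.43 mL is exactly half the equivalence volume (30.86/2), i.e. the half-equivalence point.
There, n(HA) = n(A^-), so pH = pKa = -log(4.5 x 10^-4) = 3.35.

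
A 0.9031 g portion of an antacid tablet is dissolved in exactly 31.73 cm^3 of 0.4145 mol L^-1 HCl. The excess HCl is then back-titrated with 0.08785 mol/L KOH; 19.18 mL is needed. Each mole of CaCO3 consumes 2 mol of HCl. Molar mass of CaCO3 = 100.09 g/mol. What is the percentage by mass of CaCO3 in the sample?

63.5%

Total n(HCl) added = 0.4145 x 0.03173 = 0.01315 mol.
n(KOH) used = 0.08785 x 0.01918 = 0.001685 mol, which equals the excess n(HCl).
So n(HCl) consumed by the sample = 0.01315 - 0.001685 = 0.01147 mol.
n(CaCO3) = 0.01147 / 2 = 0.005734 mol.
mass CaCO3 = 0.005734 x 100.09 = 0.5739 g, so %CaCO3 = 0.5739/0.9031 x 100 = 63.5%.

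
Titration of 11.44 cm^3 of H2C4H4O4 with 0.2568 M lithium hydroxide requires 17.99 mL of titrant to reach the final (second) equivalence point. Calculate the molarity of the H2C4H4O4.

n(LiOH) = 0.2568 x 0.01799 = 0.004620 mol.
At the final (second) equivalence point, 2 mol OH^- react per mol H2C4H4O4, so n(H2C4H4O4) = 0.004620 / 2 = 0.002310 mol.
[H2C4H4O4] = 0.002310 / 0.01144 L = 0.202 M.

0.202 M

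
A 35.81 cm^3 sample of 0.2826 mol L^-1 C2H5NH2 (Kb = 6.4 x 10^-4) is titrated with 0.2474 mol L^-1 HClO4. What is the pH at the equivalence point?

n(C2H5NH2) = 0.2826 x 0.03581 = 0.01012 mol; V(HClO4) at equivalence = 0.01012/0.2474 = 0.04091 L.
At equivalence the base is fully converted to C2H5NH3+; total volume = 0.07672 L, so [C2H5NH3+] = 0.01012/0.07672 = 0.1319 M.
Ka(C2H5NH3+) = Kw/Kb = 1.0e-14 / 6.4 x 10^-4 = 1.56e-11.
[H^+] = sqrt(Ka x [C2H5NH3+]) = sqrt(1.56e-11 x 0.1319) = 1.44e-6 M.
pH = -log(1.44e-6) = 5.84.

5.84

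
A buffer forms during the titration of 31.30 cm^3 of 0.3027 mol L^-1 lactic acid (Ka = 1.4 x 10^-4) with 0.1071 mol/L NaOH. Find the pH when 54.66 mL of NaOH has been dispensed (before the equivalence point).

4.06

Initial n(HC3H5O3) = 0.3027 x 0.03130 = 0.009475 mol.
n(NaOH) added = 0.1071 x 0.05466 = 0.005854 mol, converting that many moles of HC3H5O3 to C3H5O3-.
Remaining n(HC3H5O3) = 0.003620 mol; n(C3H5O3-) = 0.005854 mol.
By Henderson-Hasselbalch, pH = pKa + log([A^-]/[HA]) = 3.85 + log(0.005854/0.003620) = 3.85 + (+0.21) = 4.06.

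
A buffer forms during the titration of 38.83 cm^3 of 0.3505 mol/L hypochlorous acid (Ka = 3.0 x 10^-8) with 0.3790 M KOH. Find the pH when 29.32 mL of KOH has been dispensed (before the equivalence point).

8.17

Initial n(HClO) = 0.3505 x 0.03883 = 0.01361 mol.
n(KOH) added = 0.3790 x 0.02932 = 0.01111 mol, converting that many moles of HClO to ClO-.
Remaining n(HClO) = 0.002498 mol; n(ClO-) = 0.01111 mol.
By Henderson-Hasselbalch, pH = pKa + log([A^-]/[HA]) = 7.52 + log(0.01111/0.002498) = 7.52 + (+0.65) = 8.17.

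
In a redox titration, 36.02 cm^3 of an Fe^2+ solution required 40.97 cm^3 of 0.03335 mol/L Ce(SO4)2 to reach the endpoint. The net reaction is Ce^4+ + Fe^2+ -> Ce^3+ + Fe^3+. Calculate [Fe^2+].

n(Ce(SO4)2) = 0.03335 x 0.04097 = 0.001366 mol.
From the balanced equation, 1 mol Ce(SO4)2 reacts with 1 mol Fe^2+, so n(Fe^2+) = 0.001366 x 1/1 = 0.001366 mol.
[Fe^2+] = 0.001366 / 0.03602 L = 0.0379 M.

0.0379 M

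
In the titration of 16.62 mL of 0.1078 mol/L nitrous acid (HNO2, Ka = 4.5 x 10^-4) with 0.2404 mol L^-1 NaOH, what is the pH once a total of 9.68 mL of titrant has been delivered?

12.31

n(acid) = 0.1078 x 0.01662 = 0.001792 mol; n(NaOH) added = 0.2404 x 0.009680 = 0.002327 mol.
Base is in excess by 0.002327 - 0.001792 = 0.0005354 mol in a total volume of 0.02630 L.
[OH^-] = 0.0005354/0.02630 = 0.02036 M, so pOH = 1.69 and pH = 14.00 - 1.69 = 12.31.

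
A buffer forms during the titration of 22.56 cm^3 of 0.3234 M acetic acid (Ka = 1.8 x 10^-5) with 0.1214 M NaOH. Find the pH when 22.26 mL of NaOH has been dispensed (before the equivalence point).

4.51

Initial n(CH3COOH) = 0.3234 x 0.02256 = 0.007296 mol.
n(NaOH) added = 0.1214 x 0.02226 = 0.002702 mol, converting that many moles of CH3COOH to CH3COO-.
Remaining n(CH3COOH) = 0.004594 mol; n(CH3COO-) = 0.002702 mol.
By Henderson-Hasselbalch, pH = pKa + log([A^-]/[HA]) = 4.74 + log(0.002702/0.004594) = 4.74 + (-0.23) = 4.51.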